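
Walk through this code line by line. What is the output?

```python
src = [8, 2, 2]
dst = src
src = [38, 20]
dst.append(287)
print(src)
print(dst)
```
[38, 20]
[8, 2, 2, 287]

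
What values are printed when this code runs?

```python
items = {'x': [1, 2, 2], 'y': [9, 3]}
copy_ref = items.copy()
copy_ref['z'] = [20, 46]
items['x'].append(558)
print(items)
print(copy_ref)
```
{'x': [1, 2, 2, 558], 'y': [9, 3]}
{'x': [1, 2, 2, 558], 'y': [9, 3], 'z': [20, 46]}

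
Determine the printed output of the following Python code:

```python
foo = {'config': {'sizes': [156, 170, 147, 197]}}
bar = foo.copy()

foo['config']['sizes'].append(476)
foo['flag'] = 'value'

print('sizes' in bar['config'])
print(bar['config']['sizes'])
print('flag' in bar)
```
True
[156, 170, 147, 197, 476]
False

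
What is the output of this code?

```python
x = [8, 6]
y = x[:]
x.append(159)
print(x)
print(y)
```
[8, 6, 159]
[8, 6]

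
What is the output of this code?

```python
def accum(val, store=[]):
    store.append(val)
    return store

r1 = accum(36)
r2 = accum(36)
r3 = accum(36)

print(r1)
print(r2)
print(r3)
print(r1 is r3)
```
[36, 36, 36]
[36, 36, 36]
[36, 36, 36]
True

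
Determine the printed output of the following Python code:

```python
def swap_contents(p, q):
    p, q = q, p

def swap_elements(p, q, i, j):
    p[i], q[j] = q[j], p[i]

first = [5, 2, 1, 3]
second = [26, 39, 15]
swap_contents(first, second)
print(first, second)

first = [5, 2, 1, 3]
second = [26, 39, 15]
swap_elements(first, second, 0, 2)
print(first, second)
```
[5, 2, 1, 3] [26, 39, 15]
[15, 2, 1, 3] [26, 39, 5]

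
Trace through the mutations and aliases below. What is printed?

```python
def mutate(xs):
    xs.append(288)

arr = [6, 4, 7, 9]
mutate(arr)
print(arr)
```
[6, 4, 7, 9, 288]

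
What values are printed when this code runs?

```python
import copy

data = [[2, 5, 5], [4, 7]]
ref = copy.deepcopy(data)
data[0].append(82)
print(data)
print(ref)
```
[[2, 5, 5, 82], [4, 7]]
[[2, 5, 5], [4, 7]]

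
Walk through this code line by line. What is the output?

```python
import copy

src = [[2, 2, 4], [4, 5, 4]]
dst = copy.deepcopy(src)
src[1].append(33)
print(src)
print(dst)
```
[[2, 2, 4], [4, 5, 4, 33]]
[[2, 2, 4], [4, 5, 4]]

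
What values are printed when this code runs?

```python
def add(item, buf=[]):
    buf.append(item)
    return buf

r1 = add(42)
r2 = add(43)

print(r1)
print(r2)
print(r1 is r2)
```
[42, 43]
[42, 43]
True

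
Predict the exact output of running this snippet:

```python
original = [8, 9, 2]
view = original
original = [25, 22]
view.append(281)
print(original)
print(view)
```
[25, 22]
[8, 9, 2, 281]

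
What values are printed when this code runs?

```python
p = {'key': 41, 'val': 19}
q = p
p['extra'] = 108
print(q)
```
{'key': 41, 'val': 19, 'extra': 108}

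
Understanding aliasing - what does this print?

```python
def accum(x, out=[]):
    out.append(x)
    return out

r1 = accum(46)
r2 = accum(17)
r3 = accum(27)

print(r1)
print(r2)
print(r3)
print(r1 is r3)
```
[46, 17, 27]
[46, 17, 27]
[46, 17, 27]
True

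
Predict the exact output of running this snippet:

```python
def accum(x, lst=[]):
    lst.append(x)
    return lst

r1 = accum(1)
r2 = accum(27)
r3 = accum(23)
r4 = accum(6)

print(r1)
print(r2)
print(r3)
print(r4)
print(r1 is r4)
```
[1, 27, 23, 6]
[1, 27, 23, 6]
[1, 27, 23, 6]
[1, 27, 23, 6]
True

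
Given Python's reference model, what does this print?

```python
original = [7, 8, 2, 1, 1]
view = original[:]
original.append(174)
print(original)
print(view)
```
[7, 8, 2, 1, 1, 174]
[7, 8, 2, 1, 1]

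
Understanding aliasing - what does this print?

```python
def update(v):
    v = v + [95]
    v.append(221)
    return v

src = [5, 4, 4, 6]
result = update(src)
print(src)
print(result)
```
[5, 4, 4, 6]
[5, 4, 4, 6, 95, 221]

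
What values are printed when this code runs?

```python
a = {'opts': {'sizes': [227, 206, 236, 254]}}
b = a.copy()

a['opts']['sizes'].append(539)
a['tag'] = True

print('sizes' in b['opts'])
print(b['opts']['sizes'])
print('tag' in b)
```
True
[227, 206, 236, 254, 539]
False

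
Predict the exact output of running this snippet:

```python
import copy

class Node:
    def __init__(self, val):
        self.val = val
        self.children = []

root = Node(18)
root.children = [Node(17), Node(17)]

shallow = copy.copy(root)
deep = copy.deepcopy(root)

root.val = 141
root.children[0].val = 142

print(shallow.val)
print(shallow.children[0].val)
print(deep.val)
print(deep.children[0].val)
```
18
142
18
17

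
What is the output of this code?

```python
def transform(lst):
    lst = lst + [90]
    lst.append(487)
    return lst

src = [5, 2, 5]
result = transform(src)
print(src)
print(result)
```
[5, 2, 5]
[5, 2, 5, 90, 487]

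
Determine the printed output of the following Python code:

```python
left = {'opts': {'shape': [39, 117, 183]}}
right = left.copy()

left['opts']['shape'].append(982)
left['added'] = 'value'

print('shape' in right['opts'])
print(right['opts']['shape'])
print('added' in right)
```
True
[39, 117, 183, 982]
False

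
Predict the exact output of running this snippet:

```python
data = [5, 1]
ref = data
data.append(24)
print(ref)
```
[5, 1, 24]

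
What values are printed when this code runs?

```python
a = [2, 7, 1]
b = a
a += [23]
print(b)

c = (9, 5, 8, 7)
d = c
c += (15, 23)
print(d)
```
[2, 7, 1, 23]
(9, 5, 8, 7)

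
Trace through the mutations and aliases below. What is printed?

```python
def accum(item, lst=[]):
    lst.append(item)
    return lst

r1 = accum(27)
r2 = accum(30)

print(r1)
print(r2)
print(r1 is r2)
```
[27, 30]
[27, 30]
True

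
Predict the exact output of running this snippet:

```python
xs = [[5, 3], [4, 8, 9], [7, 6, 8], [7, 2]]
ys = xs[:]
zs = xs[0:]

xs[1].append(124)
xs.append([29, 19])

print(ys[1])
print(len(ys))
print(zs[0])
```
[4, 8, 9, 124]
4
[5, 3]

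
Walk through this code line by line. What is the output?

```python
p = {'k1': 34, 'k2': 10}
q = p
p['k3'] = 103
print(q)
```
{'k1': 34, 'k2': 10, 'k3': 103}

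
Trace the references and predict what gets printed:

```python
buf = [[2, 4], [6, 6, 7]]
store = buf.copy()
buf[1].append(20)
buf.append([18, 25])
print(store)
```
[[2, 4], [6, 6, 7, 20]]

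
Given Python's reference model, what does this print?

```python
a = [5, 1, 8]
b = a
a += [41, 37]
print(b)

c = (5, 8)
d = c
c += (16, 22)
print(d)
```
[5, 1, 8, 41, 37]
(5, 8)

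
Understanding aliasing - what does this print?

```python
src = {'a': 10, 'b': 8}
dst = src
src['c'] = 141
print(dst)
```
{'a': 10, 'b': 8, 'c': 141}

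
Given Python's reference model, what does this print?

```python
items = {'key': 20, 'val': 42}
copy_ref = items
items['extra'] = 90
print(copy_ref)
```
{'key': 20, 'val': 42, 'extra': 90}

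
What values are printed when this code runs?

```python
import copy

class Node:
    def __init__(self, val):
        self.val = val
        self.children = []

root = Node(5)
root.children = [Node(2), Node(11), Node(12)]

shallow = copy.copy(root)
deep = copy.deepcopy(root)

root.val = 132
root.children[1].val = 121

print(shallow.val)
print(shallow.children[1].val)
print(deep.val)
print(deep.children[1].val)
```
5
121
5
11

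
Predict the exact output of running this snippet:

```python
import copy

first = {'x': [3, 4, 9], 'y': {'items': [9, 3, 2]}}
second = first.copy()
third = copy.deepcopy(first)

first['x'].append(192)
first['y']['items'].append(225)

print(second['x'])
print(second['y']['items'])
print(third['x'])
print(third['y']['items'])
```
[3, 4, 9, 192]
[9, 3, 2, 225]
[3, 4, 9]
[9, 3, 2]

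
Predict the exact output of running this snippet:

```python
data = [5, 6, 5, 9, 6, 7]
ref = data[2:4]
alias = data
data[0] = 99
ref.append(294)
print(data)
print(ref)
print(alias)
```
[99, 6, 5, 9, 6, 7]
[5, 9, 294]
[99, 6, 5, 9, 6, 7]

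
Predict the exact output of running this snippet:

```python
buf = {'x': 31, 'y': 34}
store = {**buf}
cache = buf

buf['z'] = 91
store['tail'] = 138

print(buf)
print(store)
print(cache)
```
{'x': 31, 'y': 34, 'z': 91}
{'x': 31, 'y': 34, 'tail': 138}
{'x': 31, 'y': 34, 'z': 91}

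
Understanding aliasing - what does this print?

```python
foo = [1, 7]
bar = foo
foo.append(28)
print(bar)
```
[1, 7, 28]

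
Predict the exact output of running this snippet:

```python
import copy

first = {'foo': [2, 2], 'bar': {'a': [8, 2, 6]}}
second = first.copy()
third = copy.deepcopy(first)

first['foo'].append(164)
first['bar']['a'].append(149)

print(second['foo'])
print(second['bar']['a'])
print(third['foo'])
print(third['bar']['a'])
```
[2, 2, 164]
[8, 2, 6, 149]
[2, 2]
[8, 2, 6]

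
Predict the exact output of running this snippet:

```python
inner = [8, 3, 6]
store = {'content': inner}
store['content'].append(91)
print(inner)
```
[8, 3, 6, 91]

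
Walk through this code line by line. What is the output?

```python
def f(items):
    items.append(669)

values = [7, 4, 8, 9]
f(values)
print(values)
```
[7, 4, 8, 9, 669]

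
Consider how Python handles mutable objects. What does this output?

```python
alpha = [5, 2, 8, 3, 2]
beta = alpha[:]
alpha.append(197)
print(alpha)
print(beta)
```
[5, 2, 8, 3, 2, 197]
[5, 2, 8, 3, 2]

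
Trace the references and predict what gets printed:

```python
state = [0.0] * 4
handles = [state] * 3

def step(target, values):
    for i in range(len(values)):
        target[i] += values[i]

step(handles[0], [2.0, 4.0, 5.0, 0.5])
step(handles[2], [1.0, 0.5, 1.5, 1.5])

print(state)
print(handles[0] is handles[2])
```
[3.0, 4.5, 6.5, 2.0]
True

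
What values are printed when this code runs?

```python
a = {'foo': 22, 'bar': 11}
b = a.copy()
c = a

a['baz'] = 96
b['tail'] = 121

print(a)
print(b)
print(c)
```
{'foo': 22, 'bar': 11, 'baz': 96}
{'foo': 22, 'bar': 11, 'tail': 121}
{'foo': 22, 'bar': 11, 'baz': 96}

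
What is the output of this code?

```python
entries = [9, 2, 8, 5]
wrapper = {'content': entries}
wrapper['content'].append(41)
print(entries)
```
[9, 2, 8, 5, 41]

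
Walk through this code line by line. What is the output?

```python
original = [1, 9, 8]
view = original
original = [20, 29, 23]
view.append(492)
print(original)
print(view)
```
[20, 29, 23]
[1, 9, 8, 492]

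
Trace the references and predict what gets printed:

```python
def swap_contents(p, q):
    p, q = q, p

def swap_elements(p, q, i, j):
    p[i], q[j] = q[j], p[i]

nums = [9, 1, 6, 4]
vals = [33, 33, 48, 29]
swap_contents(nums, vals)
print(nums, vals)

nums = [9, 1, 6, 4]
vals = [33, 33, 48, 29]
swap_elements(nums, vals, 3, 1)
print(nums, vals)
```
[9, 1, 6, 4] [33, 33, 48, 29]
[9, 1, 6, 33] [33, 4, 48, 29]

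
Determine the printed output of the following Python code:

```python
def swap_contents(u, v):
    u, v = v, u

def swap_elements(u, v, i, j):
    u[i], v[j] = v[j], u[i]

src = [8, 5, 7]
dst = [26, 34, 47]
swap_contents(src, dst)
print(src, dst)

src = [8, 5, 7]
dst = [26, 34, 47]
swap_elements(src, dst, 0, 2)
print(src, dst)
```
[8, 5, 7] [26, 34, 47]
[47, 5, 7] [26, 34, 8]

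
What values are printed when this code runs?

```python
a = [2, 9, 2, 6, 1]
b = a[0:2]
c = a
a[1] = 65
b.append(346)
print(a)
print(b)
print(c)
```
[2, 65, 2, 6, 1]
[2, 9, 346]
[2, 65, 2, 6, 1]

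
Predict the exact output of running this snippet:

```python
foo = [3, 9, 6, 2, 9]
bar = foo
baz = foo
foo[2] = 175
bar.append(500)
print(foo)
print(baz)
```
[3, 9, 175, 2, 9, 500]
[3, 9, 175, 2, 9, 500]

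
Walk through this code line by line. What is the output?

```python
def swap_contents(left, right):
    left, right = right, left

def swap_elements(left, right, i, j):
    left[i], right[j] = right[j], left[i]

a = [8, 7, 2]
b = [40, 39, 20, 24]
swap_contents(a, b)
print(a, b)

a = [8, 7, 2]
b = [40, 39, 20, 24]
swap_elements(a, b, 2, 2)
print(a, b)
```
[8, 7, 2] [40, 39, 20, 24]
[8, 7, 20] [40, 39, 2, 24]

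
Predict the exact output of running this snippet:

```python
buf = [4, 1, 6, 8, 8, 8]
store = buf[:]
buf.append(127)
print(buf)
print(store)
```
[4, 1, 6, 8, 8, 8, 127]
[4, 1, 6, 8, 8, 8]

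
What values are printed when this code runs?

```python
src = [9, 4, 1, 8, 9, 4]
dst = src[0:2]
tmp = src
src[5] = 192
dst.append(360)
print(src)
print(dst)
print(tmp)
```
[9, 4, 1, 8, 9, 192]
[9, 4, 360]
[9, 4, 1, 8, 9, 192]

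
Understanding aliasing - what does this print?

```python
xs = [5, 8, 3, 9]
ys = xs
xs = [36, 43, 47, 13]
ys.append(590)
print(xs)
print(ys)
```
[36, 43, 47, 13]
[5, 8, 3, 9, 590]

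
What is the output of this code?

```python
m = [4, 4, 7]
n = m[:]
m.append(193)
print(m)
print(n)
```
[4, 4, 7, 193]
[4, 4, 7]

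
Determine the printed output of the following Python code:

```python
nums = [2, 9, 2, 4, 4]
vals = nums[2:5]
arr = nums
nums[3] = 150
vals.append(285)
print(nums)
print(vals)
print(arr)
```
[2, 9, 2, 150, 4]
[2, 4, 4, 285]
[2, 9, 2, 150, 4]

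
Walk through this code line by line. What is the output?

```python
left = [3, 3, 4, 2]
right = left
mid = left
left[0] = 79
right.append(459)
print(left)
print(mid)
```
[79, 3, 4, 2, 459]
[79, 3, 4, 2, 459]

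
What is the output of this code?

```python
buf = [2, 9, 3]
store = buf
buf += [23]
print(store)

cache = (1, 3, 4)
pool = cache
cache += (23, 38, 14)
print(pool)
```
[2, 9, 3, 23]
(1, 3, 4)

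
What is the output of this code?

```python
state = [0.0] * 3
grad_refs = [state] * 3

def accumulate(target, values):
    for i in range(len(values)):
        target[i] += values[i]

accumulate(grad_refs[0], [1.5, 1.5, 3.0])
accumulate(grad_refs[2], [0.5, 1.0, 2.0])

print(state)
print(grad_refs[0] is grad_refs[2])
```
[2.0, 2.5, 5.0]
True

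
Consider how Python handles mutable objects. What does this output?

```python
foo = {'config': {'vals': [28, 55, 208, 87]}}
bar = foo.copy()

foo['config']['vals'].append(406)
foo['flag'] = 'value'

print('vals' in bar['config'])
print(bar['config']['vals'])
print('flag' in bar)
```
True
[28, 55, 208, 87, 406]
False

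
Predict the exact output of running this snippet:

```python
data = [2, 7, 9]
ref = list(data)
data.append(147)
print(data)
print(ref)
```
[2, 7, 9, 147]
[2, 7, 9]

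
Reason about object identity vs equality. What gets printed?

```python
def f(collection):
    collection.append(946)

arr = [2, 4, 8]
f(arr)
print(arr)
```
[2, 4, 8, 946]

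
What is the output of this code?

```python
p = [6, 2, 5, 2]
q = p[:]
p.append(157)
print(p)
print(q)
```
[6, 2, 5, 2, 157]
[6, 2, 5, 2]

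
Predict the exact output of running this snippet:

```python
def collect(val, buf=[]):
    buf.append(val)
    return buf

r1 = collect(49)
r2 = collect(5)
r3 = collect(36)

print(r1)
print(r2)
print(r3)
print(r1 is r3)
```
[49, 5, 36]
[49, 5, 36]
[49, 5, 36]
True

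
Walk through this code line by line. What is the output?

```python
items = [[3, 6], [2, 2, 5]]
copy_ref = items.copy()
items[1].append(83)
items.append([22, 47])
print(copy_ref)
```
[[3, 6], [2, 2, 5, 83]]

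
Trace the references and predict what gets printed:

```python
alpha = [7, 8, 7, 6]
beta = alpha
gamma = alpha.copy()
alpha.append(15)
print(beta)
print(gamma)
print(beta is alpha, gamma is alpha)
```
[7, 8, 7, 6, 15]
[7, 8, 7, 6]
True False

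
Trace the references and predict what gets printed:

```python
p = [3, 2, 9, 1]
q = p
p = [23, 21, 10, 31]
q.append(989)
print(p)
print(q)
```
[23, 21, 10, 31]
[3, 2, 9, 1, 989]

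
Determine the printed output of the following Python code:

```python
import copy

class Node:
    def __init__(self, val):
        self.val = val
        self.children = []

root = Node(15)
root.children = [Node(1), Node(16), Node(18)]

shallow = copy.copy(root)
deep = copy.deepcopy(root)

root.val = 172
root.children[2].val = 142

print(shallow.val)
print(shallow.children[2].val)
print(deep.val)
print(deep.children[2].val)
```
15
142
15
18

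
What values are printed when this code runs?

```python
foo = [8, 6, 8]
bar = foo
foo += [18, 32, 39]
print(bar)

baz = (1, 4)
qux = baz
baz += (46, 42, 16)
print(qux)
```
[8, 6, 8, 18, 32, 39]
(1, 4)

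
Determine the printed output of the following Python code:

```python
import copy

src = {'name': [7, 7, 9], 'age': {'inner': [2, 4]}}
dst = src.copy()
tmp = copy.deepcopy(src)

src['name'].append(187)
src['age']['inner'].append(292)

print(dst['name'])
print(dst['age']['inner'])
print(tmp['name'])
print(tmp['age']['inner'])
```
[7, 7, 9, 187]
[2, 4, 292]
[7, 7, 9]
[2, 4]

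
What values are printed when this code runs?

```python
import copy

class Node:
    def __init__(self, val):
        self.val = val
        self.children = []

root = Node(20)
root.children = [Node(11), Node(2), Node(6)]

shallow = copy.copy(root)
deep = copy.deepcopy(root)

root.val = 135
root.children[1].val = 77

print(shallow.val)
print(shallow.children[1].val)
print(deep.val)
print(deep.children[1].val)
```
20
77
20
2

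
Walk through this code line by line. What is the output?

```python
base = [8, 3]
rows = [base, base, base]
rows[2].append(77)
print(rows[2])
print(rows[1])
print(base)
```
[8, 3, 77]
[8, 3, 77]
[8, 3, 77]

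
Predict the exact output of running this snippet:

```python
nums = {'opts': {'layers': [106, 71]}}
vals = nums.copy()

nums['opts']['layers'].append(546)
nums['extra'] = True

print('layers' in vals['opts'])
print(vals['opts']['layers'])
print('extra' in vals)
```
True
[106, 71, 546]
False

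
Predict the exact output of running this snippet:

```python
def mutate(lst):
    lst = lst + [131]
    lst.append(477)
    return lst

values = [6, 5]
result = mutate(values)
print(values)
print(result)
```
[6, 5]
[6, 5, 131, 477]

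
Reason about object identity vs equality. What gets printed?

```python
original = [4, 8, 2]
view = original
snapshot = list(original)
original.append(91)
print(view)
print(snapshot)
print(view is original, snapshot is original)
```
[4, 8, 2, 91]
[4, 8, 2]
True False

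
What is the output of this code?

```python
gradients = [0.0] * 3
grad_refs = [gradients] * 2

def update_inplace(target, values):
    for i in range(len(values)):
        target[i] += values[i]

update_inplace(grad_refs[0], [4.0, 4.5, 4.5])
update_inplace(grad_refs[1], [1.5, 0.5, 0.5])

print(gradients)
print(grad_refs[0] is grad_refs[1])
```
[5.5, 5.0, 5.0]
True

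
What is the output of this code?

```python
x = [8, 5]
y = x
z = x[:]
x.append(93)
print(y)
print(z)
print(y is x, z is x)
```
[8, 5, 93]
[8, 5]
True False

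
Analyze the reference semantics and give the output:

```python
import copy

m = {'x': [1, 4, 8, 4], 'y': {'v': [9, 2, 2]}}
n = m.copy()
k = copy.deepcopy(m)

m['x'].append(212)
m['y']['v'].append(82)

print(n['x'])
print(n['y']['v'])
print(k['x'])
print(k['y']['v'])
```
[1, 4, 8, 4, 212]
[9, 2, 2, 82]
[1, 4, 8, 4]
[9, 2, 2]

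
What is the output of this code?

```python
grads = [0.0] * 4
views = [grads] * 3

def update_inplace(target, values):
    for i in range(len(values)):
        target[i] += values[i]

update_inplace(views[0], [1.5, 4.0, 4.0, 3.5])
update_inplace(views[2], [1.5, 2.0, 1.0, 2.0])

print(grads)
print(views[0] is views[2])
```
[3.0, 6.0, 5.0, 5.5]
True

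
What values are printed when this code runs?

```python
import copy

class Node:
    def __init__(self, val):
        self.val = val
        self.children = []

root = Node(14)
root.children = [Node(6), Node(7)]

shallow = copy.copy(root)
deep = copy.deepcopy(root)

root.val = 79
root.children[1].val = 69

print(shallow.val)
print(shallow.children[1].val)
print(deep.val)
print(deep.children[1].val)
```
14
69
14
7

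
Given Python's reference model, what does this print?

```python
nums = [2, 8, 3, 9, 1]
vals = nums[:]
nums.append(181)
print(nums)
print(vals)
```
[2, 8, 3, 9, 1, 181]
[2, 8, 3, 9, 1]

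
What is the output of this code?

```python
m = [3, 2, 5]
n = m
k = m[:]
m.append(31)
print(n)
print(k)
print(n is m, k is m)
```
[3, 2, 5, 31]
[3, 2, 5]
True False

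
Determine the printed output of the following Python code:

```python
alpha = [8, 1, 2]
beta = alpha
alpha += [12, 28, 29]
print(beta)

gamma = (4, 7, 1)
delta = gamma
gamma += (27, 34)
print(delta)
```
[8, 1, 2, 12, 28, 29]
(4, 7, 1)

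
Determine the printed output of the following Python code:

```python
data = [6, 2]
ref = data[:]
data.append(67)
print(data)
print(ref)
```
[6, 2, 67]
[6, 2]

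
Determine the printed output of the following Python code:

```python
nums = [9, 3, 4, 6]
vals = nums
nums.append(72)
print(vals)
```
[9, 3, 4, 6, 72]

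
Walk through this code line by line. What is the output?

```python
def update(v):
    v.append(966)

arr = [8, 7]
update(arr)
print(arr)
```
[8, 7, 966]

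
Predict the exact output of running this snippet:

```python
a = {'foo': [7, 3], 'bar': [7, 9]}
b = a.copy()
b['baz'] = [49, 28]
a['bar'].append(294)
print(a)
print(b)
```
{'foo': [7, 3], 'bar': [7, 9, 294]}
{'foo': [7, 3], 'bar': [7, 9, 294], 'baz': [49, 28]}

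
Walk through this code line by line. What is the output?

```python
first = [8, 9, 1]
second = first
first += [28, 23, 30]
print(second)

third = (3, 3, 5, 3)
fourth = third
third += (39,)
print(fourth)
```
[8, 9, 1, 28, 23, 30]
(3, 3, 5, 3)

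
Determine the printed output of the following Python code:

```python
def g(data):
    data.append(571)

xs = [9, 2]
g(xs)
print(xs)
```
[9, 2, 571]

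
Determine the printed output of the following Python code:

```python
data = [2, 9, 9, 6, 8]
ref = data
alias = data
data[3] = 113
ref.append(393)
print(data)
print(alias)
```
[2, 9, 9, 113, 8, 393]
[2, 9, 9, 113, 8, 393]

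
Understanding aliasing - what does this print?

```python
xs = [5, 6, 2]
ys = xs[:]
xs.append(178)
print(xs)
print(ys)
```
[5, 6, 2, 178]
[5, 6, 2]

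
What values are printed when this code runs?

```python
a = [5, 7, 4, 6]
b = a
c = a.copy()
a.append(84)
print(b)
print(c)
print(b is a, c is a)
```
[5, 7, 4, 6, 84]
[5, 7, 4, 6]
True False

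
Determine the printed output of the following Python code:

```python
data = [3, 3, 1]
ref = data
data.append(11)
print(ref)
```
[3, 3, 1, 11]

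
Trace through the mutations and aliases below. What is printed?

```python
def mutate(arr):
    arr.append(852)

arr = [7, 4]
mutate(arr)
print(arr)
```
[7, 4, 852]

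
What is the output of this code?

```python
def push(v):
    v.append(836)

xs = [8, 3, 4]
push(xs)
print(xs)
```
[8, 3, 4, 836]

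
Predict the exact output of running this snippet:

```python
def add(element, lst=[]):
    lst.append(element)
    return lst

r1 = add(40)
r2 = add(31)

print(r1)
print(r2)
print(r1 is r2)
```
[40, 31]
[40, 31]
True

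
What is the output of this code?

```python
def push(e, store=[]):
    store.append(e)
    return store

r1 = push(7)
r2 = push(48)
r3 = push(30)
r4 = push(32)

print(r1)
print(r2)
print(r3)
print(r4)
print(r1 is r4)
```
[7, 48, 30, 32]
[7, 48, 30, 32]
[7, 48, 30, 32]
[7, 48, 30, 32]
True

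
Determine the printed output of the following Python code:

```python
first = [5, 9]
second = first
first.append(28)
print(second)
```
[5, 9, 28]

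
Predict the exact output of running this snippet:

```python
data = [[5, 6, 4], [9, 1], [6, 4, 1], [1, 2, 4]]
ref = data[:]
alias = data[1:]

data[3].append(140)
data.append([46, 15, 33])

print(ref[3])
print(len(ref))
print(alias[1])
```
[1, 2, 4, 140]
4
[6, 4, 1]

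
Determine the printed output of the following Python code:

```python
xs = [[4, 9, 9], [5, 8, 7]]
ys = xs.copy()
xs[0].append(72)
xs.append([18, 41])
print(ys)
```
[[4, 9, 9, 72], [5, 8, 7]]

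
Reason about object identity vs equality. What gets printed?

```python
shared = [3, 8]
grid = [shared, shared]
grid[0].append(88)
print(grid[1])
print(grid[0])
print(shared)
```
[3, 8, 88]
[3, 8, 88]
[3, 8, 88]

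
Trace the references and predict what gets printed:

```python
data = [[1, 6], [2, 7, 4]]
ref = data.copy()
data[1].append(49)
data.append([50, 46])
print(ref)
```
[[1, 6], [2, 7, 4, 49]]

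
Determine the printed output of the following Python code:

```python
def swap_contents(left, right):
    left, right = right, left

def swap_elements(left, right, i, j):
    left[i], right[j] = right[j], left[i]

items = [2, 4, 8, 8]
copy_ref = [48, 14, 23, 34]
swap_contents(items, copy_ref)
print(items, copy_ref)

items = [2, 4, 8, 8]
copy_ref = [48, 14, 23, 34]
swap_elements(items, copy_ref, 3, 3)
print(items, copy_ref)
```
[2, 4, 8, 8] [48, 14, 23, 34]
[2, 4, 8, 34] [48, 14, 23, 8]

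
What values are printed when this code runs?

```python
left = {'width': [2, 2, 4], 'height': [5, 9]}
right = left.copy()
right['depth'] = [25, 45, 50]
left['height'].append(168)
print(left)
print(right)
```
{'width': [2, 2, 4], 'height': [5, 9, 168]}
{'width': [2, 2, 4], 'height': [5, 9, 168], 'depth': [25, 45, 50]}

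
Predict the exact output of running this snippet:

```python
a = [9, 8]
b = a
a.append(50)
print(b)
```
[9, 8, 50]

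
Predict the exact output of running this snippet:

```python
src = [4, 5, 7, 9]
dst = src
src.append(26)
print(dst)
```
[4, 5, 7, 9, 26]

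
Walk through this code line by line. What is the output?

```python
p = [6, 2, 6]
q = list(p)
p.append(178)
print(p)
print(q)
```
[6, 2, 6, 178]
[6, 2, 6]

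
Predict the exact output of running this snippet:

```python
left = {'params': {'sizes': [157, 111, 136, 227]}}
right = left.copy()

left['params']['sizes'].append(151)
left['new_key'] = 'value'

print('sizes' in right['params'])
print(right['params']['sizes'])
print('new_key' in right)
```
True
[157, 111, 136, 227, 151]
False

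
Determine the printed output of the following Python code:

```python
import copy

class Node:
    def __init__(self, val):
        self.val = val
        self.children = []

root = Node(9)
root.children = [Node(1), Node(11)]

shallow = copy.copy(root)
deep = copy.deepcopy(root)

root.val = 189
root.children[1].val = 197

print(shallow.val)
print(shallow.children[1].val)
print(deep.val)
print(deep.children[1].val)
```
9
197
9
11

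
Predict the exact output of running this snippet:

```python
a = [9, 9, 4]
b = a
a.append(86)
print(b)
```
[9, 9, 4, 86]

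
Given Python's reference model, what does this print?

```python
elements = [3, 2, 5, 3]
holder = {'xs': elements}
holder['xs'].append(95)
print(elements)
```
[3, 2, 5, 3, 95]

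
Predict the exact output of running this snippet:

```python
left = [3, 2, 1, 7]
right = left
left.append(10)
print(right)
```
[3, 2, 1, 7, 10]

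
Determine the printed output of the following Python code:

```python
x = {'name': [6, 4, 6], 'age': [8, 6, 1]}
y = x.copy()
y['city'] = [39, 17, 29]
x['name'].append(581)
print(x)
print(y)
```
{'name': [6, 4, 6, 581], 'age': [8, 6, 1]}
{'name': [6, 4, 6, 581], 'age': [8, 6, 1], 'city': [39, 17, 29]}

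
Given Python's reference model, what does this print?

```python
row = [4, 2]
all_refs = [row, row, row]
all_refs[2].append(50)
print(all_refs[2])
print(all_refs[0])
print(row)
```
[4, 2, 50]
[4, 2, 50]
[4, 2, 50]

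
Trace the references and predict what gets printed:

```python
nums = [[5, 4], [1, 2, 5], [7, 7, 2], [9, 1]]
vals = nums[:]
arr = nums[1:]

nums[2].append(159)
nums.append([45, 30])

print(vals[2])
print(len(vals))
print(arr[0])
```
[7, 7, 2, 159]
4
[1, 2, 5]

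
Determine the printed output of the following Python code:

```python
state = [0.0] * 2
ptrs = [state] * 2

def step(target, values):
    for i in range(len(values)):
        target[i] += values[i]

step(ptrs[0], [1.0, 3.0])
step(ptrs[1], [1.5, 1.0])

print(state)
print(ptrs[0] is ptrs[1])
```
[2.5, 4.0]
True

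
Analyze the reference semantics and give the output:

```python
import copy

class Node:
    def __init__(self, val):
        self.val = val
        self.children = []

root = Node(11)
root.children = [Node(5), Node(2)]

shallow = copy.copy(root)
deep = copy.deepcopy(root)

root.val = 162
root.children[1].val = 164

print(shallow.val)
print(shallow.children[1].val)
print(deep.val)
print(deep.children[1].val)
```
11
164
11
2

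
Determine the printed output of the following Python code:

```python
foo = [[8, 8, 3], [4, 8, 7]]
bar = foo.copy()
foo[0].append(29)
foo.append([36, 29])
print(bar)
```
[[8, 8, 3, 29], [4, 8, 7]]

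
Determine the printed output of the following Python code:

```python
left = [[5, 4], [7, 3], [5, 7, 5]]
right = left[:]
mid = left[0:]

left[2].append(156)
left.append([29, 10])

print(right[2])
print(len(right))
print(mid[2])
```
[5, 7, 5, 156]
3
[5, 7, 5, 156]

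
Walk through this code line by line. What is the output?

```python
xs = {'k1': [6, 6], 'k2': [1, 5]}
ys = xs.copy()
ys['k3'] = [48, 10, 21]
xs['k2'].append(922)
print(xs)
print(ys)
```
{'k1': [6, 6], 'k2': [1, 5, 922]}
{'k1': [6, 6], 'k2': [1, 5, 922], 'k3': [48, 10, 21]}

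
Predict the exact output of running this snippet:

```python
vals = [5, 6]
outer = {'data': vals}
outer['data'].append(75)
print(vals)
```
[5, 6, 75]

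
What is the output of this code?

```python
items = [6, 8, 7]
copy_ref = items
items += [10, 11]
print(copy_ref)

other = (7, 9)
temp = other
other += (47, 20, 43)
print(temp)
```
[6, 8, 7, 10, 11]
(7, 9)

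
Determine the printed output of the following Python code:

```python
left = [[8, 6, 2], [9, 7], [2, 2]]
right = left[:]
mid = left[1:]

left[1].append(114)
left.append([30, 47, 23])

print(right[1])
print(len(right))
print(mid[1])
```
[9, 7, 114]
3
[2, 2]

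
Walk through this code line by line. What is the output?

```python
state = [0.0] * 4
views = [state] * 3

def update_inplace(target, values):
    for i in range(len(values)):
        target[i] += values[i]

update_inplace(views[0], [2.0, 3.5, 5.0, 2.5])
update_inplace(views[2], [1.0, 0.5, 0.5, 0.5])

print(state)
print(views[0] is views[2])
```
[3.0, 4.0, 5.5, 3.0]
True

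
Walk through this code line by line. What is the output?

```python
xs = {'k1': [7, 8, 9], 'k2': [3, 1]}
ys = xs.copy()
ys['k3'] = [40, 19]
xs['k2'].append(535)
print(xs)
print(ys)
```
{'k1': [7, 8, 9], 'k2': [3, 1, 535]}
{'k1': [7, 8, 9], 'k2': [3, 1, 535], 'k3': [40, 19]}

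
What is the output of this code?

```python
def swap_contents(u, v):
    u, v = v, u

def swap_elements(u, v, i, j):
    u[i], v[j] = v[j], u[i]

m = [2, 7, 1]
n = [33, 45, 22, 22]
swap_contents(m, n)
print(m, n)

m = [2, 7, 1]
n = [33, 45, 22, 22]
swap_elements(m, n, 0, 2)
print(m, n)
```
[2, 7, 1] [33, 45, 22, 22]
[22, 7, 1] [33, 45, 2, 22]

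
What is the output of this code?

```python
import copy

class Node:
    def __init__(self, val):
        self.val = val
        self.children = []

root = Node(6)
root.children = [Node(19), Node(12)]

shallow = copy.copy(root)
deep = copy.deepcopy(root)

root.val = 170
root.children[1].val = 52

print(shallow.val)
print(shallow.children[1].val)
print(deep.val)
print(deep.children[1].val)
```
6
52
6
12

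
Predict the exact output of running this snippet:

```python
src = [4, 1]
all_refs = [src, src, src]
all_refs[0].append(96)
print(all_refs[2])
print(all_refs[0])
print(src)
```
[4, 1, 96]
[4, 1, 96]
[4, 1, 96]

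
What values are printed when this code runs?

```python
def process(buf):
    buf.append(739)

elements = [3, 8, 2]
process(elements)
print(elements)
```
[3, 8, 2, 739]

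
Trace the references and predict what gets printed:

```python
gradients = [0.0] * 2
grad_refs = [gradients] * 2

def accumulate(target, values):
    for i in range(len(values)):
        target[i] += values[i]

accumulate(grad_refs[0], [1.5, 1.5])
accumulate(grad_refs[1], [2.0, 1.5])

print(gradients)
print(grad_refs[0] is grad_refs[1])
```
[3.5, 3.0]
True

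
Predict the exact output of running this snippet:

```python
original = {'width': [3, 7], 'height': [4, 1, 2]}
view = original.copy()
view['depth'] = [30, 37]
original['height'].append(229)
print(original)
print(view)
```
{'width': [3, 7], 'height': [4, 1, 2, 229]}
{'width': [3, 7], 'height': [4, 1, 2, 229], 'depth': [30, 37]}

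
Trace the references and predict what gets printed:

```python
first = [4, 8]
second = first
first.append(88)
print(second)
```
[4, 8, 88]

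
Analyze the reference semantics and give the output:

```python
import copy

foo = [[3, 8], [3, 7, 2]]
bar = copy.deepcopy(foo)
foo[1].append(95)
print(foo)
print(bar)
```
[[3, 8], [3, 7, 2, 95]]
[[3, 8], [3, 7, 2]]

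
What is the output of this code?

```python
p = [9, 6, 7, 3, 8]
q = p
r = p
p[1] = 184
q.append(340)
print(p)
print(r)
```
[9, 184, 7, 3, 8, 340]
[9, 184, 7, 3, 8, 340]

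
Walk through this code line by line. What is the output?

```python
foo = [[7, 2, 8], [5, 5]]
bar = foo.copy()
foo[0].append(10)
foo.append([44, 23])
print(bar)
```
[[7, 2, 8, 10], [5, 5]]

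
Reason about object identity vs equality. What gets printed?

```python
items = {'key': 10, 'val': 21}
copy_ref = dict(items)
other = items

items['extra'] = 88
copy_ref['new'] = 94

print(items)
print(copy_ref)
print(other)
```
{'key': 10, 'val': 21, 'extra': 88}
{'key': 10, 'val': 21, 'new': 94}
{'key': 10, 'val': 21, 'extra': 88}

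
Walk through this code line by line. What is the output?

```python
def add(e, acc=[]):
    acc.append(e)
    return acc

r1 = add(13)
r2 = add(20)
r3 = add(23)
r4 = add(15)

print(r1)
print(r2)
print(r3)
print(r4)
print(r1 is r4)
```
[13, 20, 23, 15]
[13, 20, 23, 15]
[13, 20, 23, 15]
[13, 20, 23, 15]
True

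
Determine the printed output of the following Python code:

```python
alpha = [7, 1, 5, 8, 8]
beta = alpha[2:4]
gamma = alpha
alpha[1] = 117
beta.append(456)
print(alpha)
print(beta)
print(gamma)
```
[7, 117, 5, 8, 8]
[5, 8, 456]
[7, 117, 5, 8, 8]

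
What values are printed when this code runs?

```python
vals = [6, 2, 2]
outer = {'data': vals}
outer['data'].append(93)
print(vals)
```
[6, 2, 2, 93]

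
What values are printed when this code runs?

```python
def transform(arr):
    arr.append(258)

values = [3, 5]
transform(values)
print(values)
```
[3, 5, 258]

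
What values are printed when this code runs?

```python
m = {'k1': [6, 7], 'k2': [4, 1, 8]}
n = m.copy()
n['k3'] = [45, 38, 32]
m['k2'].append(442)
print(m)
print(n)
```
{'k1': [6, 7], 'k2': [4, 1, 8, 442]}
{'k1': [6, 7], 'k2': [4, 1, 8, 442], 'k3': [45, 38, 32]}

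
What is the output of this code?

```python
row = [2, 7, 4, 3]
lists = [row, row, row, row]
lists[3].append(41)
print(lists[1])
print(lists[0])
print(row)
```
[2, 7, 4, 3, 41]
[2, 7, 4, 3, 41]
[2, 7, 4, 3, 41]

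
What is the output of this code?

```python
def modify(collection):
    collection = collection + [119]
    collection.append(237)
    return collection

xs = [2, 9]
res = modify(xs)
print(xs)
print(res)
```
[2, 9]
[2, 9, 119, 237]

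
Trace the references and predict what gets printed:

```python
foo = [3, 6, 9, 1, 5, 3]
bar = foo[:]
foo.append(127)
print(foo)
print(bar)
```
[3, 6, 9, 1, 5, 3, 127]
[3, 6, 9, 1, 5, 3]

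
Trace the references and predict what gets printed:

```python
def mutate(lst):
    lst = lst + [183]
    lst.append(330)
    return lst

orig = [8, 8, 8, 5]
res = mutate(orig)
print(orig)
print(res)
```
[8, 8, 8, 5]
[8, 8, 8, 5, 183, 330]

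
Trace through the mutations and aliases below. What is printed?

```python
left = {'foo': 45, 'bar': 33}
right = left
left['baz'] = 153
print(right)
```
{'foo': 45, 'bar': 33, 'baz': 153}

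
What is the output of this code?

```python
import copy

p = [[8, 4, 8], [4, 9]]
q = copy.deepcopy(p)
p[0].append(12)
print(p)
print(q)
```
[[8, 4, 8, 12], [4, 9]]
[[8, 4, 8], [4, 9]]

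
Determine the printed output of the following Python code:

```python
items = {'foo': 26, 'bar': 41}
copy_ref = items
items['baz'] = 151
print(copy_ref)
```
{'foo': 26, 'bar': 41, 'baz': 151}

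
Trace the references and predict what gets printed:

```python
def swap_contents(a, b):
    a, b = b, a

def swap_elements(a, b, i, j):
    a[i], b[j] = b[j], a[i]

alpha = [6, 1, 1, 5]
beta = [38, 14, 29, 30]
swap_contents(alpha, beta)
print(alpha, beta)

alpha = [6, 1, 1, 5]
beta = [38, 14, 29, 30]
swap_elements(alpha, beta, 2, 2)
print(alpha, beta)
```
[6, 1, 1, 5] [38, 14, 29, 30]
[6, 1, 29, 5] [38, 14, 1, 30]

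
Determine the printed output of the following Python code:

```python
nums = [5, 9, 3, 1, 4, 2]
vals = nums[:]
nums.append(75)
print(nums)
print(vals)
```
[5, 9, 3, 1, 4, 2, 75]
[5, 9, 3, 1, 4, 2]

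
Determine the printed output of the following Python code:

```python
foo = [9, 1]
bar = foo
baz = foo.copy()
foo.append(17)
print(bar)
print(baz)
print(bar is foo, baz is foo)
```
[9, 1, 17]
[9, 1]
True False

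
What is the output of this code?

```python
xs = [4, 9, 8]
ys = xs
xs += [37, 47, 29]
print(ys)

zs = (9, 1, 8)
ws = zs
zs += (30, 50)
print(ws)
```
[4, 9, 8, 37, 47, 29]
(9, 1, 8)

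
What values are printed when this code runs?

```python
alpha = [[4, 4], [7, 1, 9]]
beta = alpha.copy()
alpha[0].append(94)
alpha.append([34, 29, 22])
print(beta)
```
[[4, 4, 94], [7, 1, 9]]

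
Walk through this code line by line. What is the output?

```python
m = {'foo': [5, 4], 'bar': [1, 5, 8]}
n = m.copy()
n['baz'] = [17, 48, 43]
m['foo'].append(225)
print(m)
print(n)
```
{'foo': [5, 4, 225], 'bar': [1, 5, 8]}
{'foo': [5, 4, 225], 'bar': [1, 5, 8], 'baz': [17, 48, 43]}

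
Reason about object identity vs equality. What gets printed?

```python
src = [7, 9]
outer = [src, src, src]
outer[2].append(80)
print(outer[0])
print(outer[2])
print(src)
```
[7, 9, 80]
[7, 9, 80]
[7, 9, 80]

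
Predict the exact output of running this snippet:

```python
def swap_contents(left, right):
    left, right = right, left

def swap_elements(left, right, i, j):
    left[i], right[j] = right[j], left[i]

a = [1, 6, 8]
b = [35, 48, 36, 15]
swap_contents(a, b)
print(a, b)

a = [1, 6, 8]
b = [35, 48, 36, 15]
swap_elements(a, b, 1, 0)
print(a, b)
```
[1, 6, 8] [35, 48, 36, 15]
[1, 35, 8] [6, 48, 36, 15]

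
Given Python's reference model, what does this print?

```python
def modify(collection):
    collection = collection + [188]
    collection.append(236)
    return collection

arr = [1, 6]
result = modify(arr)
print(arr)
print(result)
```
[1, 6]
[1, 6, 188, 236]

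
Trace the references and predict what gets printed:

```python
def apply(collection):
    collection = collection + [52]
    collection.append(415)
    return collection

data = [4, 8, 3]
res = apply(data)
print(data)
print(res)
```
[4, 8, 3]
[4, 8, 3, 52, 415]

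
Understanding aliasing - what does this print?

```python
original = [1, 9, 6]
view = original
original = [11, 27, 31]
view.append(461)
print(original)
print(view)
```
[11, 27, 31]
[1, 9, 6, 461]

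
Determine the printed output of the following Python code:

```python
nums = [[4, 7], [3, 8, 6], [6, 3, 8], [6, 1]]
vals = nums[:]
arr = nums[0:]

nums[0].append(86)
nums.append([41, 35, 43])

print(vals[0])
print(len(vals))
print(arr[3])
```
[4, 7, 86]
4
[6, 1]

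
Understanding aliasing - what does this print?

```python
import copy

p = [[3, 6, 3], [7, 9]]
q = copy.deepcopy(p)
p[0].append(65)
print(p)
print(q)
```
[[3, 6, 3, 65], [7, 9]]
[[3, 6, 3], [7, 9]]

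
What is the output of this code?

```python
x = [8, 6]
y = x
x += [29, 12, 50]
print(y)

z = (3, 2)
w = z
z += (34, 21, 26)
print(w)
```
[8, 6, 29, 12, 50]
(3, 2)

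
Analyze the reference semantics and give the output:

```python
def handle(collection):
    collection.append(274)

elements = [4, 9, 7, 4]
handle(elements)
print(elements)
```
[4, 9, 7, 4, 274]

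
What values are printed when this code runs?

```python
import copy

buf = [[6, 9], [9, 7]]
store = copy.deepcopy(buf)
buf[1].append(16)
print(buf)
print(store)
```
[[6, 9], [9, 7, 16]]
[[6, 9], [9, 7]]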